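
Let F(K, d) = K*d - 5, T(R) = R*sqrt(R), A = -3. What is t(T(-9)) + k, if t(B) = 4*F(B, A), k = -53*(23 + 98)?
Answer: -6433 + 324*I ≈ -6433.0 + 324.0*I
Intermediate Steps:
T(R) = R**(3/2)
k = -6413 (k = -53*121 = -6413)
F(K, d) = -5 + K*d
t(B) = -20 - 12*B (t(B) = 4*(-5 + B*(-3)) = 4*(-5 - 3*B) = -20 - 12*B)
t(T(-9)) + k = (-20 - (-324)*I) - 6413 = (-20 + 324*I) - 6413 = -6433 + 324*I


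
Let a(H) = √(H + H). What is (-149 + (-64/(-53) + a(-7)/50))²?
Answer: 76694841587/3511250 - 7833*I*√14/1325 ≈ 21843.0 - 22.12*I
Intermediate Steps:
a(H) = √2*√H (a(H) = √(2*H) = √2*√H)
(-149 + (-64/(-53) + a(-7)/50))² = (-149 + (-64/(-53) + (√2*√(-7))/50))² = (-149 + (-64*(-1/53) + (√2*(I*√7))*(1/50)))² = (-149 + (64/53 + (I*√14)*(1/50)))² = (-149 + (64/53 + I*√14/50))² = (-7833/53 + I*√14/50)²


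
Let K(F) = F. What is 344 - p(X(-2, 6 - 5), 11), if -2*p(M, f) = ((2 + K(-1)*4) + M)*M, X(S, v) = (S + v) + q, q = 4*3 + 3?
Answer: 428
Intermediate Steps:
q = 15 (q = 12 + 3 = 15)
X(S, v) = 15 + S + v (X(S, v) = (S + v) + 15 = 15 + S + v)
p(M, f) = -M*(-2 + M)/2 (p(M, f) = -((2 - 1*4) + M)*M/2 = -((2 - 4) + M)*M/2 = -(-2 + M)*M/2 = -M*(-2 + M)/2)
344 - p(X(-2, 6 - 5), 11) = 344 - (15 - 2 + (6 - 5))*(2 - (15 - 2 + (6 - 5)))/2 = 344 - (15 - 2 + 1)*(2 - (15 - 2 + 1))/2 = 344 - 14*(2 - 1*14)/2 = 344 - 14*(2 - 14)/2 = 344 - 14*(-12)/2 = 344 - 1*(-84) = 344 + 84 = 428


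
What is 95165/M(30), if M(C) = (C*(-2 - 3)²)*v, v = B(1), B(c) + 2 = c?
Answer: -19033/150 ≈ -126.89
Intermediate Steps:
B(c) = -2 + c
v = -1 (v = -2 + 1 = -1)
M(C) = -25*C (M(C) = (C*(-2 - 3)²)*(-1) = (C*(-5)²)*(-1) = (C*25)*(-1) = (25*C)*(-1) = -25*C)
95165/M(30) = 95165/((-25*30)) = 95165/(-750) = 95165*(-1/750) = -19033/150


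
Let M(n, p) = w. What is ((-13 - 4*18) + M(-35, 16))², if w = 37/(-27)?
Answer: 5438224/729 ≈ 7459.8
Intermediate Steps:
w = -37/27 (w = 37*(-1/27) = -37/27 ≈ -1.3704)
M(n, p) = -37/27
((-13 - 4*18) + M(-35, 16))² = ((-13 - 4*18) - 37/27)² = ((-13 - 72) - 37/27)² = (-85 - 37/27)² = (-2332/27)² = 5438224/729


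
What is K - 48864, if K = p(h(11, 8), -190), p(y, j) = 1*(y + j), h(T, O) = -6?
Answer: -49060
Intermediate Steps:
p(y, j) = j + y (p(y, j) = 1*(j + y) = j + y)
K = -196 (K = -190 - 6 = -196)
K - 48864 = -196 - 48864 = -49060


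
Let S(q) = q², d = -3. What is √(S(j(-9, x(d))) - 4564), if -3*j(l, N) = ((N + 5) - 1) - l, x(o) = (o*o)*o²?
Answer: 4*I*√2015/3 ≈ 59.852*I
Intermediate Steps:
x(o) = o⁴ (x(o) = o²*o² = o⁴)
j(l, N) = -4/3 - N/3 + l/3 (j(l, N) = -(((N + 5) - 1) - l)/3 = -(((5 + N) - 1) - l)/3 = -((4 + N) - l)/3 = -(4 + N - l)/3 = -4/3 - N/3 + l/3)
√(S(j(-9, x(d))) - 4564) = √((-4/3 - ⅓*(-3)⁴ + (⅓)*(-9))² - 4564) = √((-4/3 - ⅓*81 - 3)² - 4564) = √((-4/3 - 27 - 3)² - 4564) = √((-94/3)² - 4564) = √(8836/9 - 4564) = √(-32240/9) = 4*I*√2015/3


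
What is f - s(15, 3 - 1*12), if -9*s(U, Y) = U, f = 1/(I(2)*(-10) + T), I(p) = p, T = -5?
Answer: 122/75 ≈ 1.6267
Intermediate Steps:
f = -1/25 (f = 1/(2*(-10) - 5) = 1/(-20 - 5) = 1/(-25) = -1/25 ≈ -0.040000)
s(U, Y) = -U/9
f - s(15, 3 - 1*12) = -1/25 - (-1)*15/9 = -1/25 - 1*(-5/3) = -1/25 + 5/3 = 122/75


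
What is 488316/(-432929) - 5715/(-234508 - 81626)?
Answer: -2411096843/2172437722 ≈ -1.1099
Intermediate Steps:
488316/(-432929) - 5715/(-234508 - 81626) = 488316*(-1/432929) - 5715/(-316134) = -488316/432929 - 5715*(-1/316134) = -488316/432929 + 635/35126 = -2411096843/2172437722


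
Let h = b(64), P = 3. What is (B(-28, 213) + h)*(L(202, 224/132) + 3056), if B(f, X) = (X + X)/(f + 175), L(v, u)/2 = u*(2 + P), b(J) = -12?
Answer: -45227968/1617 ≈ -27970.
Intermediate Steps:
h = -12
L(v, u) = 10*u (L(v, u) = 2*(u*(2 + 3)) = 2*(u*5) = 2*(5*u) = 10*u)
B(f, X) = 2*X/(175 + f) (B(f, X) = (2*X)/(175 + f) = 2*X/(175 + f))
(B(-28, 213) + h)*(L(202, 224/132) + 3056) = (2*213/(175 - 28) - 12)*(10*(224/132) + 3056) = (2*213/147 - 12)*(10*(224*(1/132)) + 3056) = (2*213*(1/147) - 12)*(10*(56/33) + 3056) = (142/49 - 12)*(560/33 + 3056) = -446/49*101408/33 = -45227968/1617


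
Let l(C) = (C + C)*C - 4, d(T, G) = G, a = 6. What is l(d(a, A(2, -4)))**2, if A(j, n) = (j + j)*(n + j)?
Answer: 15376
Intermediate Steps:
A(j, n) = 2*j*(j + n) (A(j, n) = (2*j)*(j + n) = 2*j*(j + n))
l(C) = -4 + 2*C**2 (l(C) = (2*C)*C - 4 = 2*C**2 - 4 = -4 + 2*C**2)
l(d(a, A(2, -4)))**2 = (-4 + 2*(2*2*(2 - 4))**2)**2 = (-4 + 2*(2*2*(-2))**2)**2 = (-4 + 2*(-8)**2)**2 = (-4 + 2*64)**2 = (-4 + 128)**2 = 124**2 = 15376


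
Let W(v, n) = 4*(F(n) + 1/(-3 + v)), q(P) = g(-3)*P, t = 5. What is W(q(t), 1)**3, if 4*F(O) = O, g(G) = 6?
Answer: 29791/19683 ≈ 1.5135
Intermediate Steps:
F(O) = O/4
q(P) = 6*P
W(v, n) = n + 4/(-3 + v) (W(v, n) = 4*(n/4 + 1/(-3 + v)) = 4*(1/(-3 + v) + n/4) = n + 4/(-3 + v))
W(q(t), 1)**3 = ((4 - 3*1 + 1*(6*5))/(-3 + 6*5))**3 = ((4 - 3 + 1*30)/(-3 + 30))**3 = ((4 - 3 + 30)/27)**3 = ((1/27)*31)**3 = (31/27)**3 = 29791/19683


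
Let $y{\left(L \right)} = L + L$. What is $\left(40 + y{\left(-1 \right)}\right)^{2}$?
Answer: $1444$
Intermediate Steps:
$y{\left(L \right)} = 2 L$
$\left(40 + y{\left(-1 \right)}\right)^{2} = \left(40 + 2 \left(-1\right)\right)^{2} = \left(40 - 2\right)^{2} = 38^{2} = 1444$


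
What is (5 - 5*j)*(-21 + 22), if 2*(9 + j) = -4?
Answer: 60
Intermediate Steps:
j = -11 (j = -9 + (½)*(-4) = -9 - 2 = -11)
(5 - 5*j)*(-21 + 22) = (5 - 5*(-11))*(-21 + 22) = (5 + 55)*1 = 60*1 = 60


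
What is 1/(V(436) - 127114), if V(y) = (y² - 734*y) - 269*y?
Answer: -1/374326 ≈ -2.6715e-6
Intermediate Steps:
V(y) = y² - 1003*y
1/(V(436) - 127114) = 1/(436*(-1003 + 436) - 127114) = 1/(436*(-567) - 127114) = 1/(-247212 - 127114) = 1/(-374326) = -1/374326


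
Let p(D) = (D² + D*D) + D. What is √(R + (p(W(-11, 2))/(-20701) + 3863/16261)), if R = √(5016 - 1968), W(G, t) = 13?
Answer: √(24997442533734272 + 226624649809439042*√762)/336618961 ≈ 7.4451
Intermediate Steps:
p(D) = D + 2*D² (p(D) = (D² + D²) + D = 2*D² + D = D + 2*D²)
R = 2*√762 (R = √3048 = 2*√762 ≈ 55.209)
√(R + (p(W(-11, 2))/(-20701) + 3863/16261)) = √(2*√762 + ((13*(1 + 2*13))/(-20701) + 3863/16261)) = √(2*√762 + ((13*(1 + 26))*(-1/20701) + 3863*(1/16261))) = √(2*√762 + ((13*27)*(-1/20701) + 3863/16261)) = √(2*√762 + (351*(-1/20701) + 3863/16261)) = √(2*√762 + (-351/20701 + 3863/16261)) = √(2*√762 + 74260352/336618961) = √(74260352/336618961 + 2*√762)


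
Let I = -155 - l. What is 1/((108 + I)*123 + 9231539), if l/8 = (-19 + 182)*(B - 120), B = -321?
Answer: 1/79958630 ≈ 1.2506e-8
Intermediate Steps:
l = -575064 (l = 8*((-19 + 182)*(-321 - 120)) = 8*(163*(-441)) = 8*(-71883) = -575064)
I = 574909 (I = -155 - 1*(-575064) = -155 + 575064 = 574909)
1/((108 + I)*123 + 9231539) = 1/((108 + 574909)*123 + 9231539) = 1/(575017*123 + 9231539) = 1/(70727091 + 9231539) = 1/79958630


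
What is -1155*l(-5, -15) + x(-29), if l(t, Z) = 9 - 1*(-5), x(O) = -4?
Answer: -16174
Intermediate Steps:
l(t, Z) = 14 (l(t, Z) = 9 + 5 = 14)
-1155*l(-5, -15) + x(-29) = -1155*14 - 4 = -16170 - 4 = -16174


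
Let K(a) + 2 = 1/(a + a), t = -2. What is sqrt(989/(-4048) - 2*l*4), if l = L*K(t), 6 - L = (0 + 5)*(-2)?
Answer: sqrt(557095)/44 ≈ 16.963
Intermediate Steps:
K(a) = -2 + 1/(2*a) (K(a) = -2 + 1/(a + a) = -2 + 1/(2*a))
L = 16 (L = 6 - (0 + 5)*(-2) = 6 - 5*(-2) = 6 - 1*(-10) = 6 + 10 = 16)
l = -36 (l = 16*(-2 + (1/2)/(-2)) = 16*(-2 + (1/2)*(-1/2)) = 16*(-2 - 1/4) = 16*(-9/4) = -36)
sqrt(989/(-4048) - 2*l*4) = sqrt(989/(-4048) - 2*(-36)*4) = sqrt(989*(-1/4048) + 72*4) = sqrt(-43/176 + 288) = sqrt(50645/176) = sqrt(557095)/44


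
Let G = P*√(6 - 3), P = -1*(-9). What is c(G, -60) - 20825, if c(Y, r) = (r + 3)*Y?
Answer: -20825 - 513*√3 ≈ -21714.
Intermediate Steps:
P = 9
G = 9*√3 (G = 9*√(6 - 3) = 9*√3 ≈ 15.588)
c(Y, r) = Y*(3 + r) (c(Y, r) = (3 + r)*Y = Y*(3 + r))
c(G, -60) - 20825 = (9*√3)*(3 - 60) - 20825 = (9*√3)*(-57) - 20825 = -513*√3 - 20825 = -20825 - 513*√3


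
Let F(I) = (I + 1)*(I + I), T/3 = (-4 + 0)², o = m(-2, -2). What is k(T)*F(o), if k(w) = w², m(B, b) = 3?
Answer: 55296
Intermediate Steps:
o = 3
T = 48 (T = 3*(-4 + 0)² = 3*(-4)² = 3*16 = 48)
F(I) = 2*I*(1 + I) (F(I) = (1 + I)*(2*I) = 2*I*(1 + I))
k(T)*F(o) = 48²*(2*3*(1 + 3)) = 2304*(2*3*4) = 2304*24 = 55296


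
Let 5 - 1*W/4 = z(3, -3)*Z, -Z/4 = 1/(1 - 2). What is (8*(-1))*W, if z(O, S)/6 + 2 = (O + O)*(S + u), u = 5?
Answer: 7520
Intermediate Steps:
z(O, S) = -12 + 12*O*(5 + S) (z(O, S) = -12 + 6*((O + O)*(S + 5)) = -12 + 6*((2*O)*(5 + S)) = -12 + 6*(2*O*(5 + S)) = -12 + 12*O*(5 + S))
Z = 4 (Z = -4/(1 - 2) = -4/(-1) = -4*(-1) = 4)
W = -940 (W = 20 - 4*(-12 + 60*3 + 12*3*(-3))*4 = 20 - 4*(-12 + 180 - 108)*4 = 20 - 240*4 = 20 - 4*240 = 20 - 960 = -940)
(8*(-1))*W = (8*(-1))*(-940) = -8*(-940) = 7520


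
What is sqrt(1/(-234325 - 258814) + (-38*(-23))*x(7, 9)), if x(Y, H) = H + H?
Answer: sqrt(3825803304992833)/493139 ≈ 125.43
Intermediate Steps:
x(Y, H) = 2*H
sqrt(1/(-234325 - 258814) + (-38*(-23))*x(7, 9)) = sqrt(1/(-234325 - 258814) + (-38*(-23))*(2*9)) = sqrt(1/(-493139) + 874*18) = sqrt(-1/493139 + 15732) = sqrt(7758062747/493139) = sqrt(3825803304992833)/493139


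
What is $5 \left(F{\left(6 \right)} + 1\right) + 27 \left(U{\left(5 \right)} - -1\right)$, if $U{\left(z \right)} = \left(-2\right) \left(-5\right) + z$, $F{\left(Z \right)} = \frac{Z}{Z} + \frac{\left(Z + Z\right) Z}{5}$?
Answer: $514$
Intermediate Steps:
$F{\left(Z \right)} = 1 + \frac{2 Z^{2}}{5}$ ($F{\left(Z \right)} = 1 + 2 Z Z \frac{1}{5} = 1 + 2 Z^{2} \cdot \frac{1}{5} = 1 + \frac{2 Z^{2}}{5}$)
$U{\left(z \right)} = 10 + z$
$5 \left(F{\left(6 \right)} + 1\right) + 27 \left(U{\left(5 \right)} - -1\right) = 5 \left(\left(1 + \frac{2 \cdot 6^{2}}{5}\right) + 1\right) + 27 \left(\left(10 + 5\right) - -1\right) = 5 \left(\left(1 + \frac{2}{5} \cdot 36\right) + 1\right) + 27 \left(15 + 1\right) = 5 \left(\left(1 + \frac{72}{5}\right) + 1\right) + 27 \cdot 16 = 5 \left(\frac{77}{5} + 1\right) + 432 = 5 \cdot \frac{82}{5} + 432 = 82 + 432 = 514$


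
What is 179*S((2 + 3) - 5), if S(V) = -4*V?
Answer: 0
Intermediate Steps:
179*S((2 + 3) - 5) = 179*(-4*((2 + 3) - 5)) = 179*(-4*(5 - 5)) = 179*(-4*0) = 179*0 = 0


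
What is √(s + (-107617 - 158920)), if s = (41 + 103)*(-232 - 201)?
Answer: I*√328889 ≈ 573.49*I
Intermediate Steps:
s = -62352 (s = 144*(-433) = -62352)
√(s + (-107617 - 158920)) = √(-62352 + (-107617 - 158920)) = √(-62352 - 266537) = √(-328889) = I*√328889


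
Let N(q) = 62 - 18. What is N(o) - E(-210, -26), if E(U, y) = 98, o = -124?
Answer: -54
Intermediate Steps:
N(q) = 44
N(o) - E(-210, -26) = 44 - 1*98 = 44 - 98 = -54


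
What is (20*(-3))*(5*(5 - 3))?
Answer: -600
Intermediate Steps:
(20*(-3))*(5*(5 - 3)) = -300*2 = -60*10 = -600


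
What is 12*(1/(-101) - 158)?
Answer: -191508/101 ≈ -1896.1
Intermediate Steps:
12*(1/(-101) - 158) = 12*(-1/101 - 158) = 12*(-15959/101) = -191508/101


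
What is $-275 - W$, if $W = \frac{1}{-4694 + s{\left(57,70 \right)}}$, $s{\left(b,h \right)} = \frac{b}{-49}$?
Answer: $- \frac{63267276}{230063} \approx -275.0$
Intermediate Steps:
$s{\left(b,h \right)} = - \frac{b}{49}$ ($s{\left(b,h \right)} = b \left(- \frac{1}{49}\right) = - \frac{b}{49}$)
$W = - \frac{49}{230063}$ ($W = \frac{1}{-4694 - \frac{57}{49}} = \frac{1}{- \frac{230063}{49}} = - \frac{49}{230063} \approx -0.00021299$)
$-275 - W = -275 - - \frac{49}{230063} = -275 + \frac{49}{230063} = - \frac{63267276}{230063}$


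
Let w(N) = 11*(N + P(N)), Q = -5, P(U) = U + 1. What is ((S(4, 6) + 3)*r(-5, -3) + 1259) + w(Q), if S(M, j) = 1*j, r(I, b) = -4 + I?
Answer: 1079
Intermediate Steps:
S(M, j) = j
P(U) = 1 + U
w(N) = 11 + 22*N (w(N) = 11*(N + (1 + N)) = 11*(1 + 2*N) = 11 + 22*N)
((S(4, 6) + 3)*r(-5, -3) + 1259) + w(Q) = ((6 + 3)*(-4 - 5) + 1259) + (11 + 22*(-5)) = (9*(-9) + 1259) + (11 - 110) = (-81 + 1259) - 99 = 1178 - 99 = 1079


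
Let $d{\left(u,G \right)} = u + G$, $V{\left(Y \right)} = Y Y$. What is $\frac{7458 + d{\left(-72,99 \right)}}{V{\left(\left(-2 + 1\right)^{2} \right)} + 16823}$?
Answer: $\frac{2495}{5608} \approx 0.4449$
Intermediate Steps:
$V{\left(Y \right)} = Y^{2}$
$d{\left(u,G \right)} = G + u$
$\frac{7458 + d{\left(-72,99 \right)}}{V{\left(\left(-2 + 1\right)^{2} \right)} + 16823} = \frac{7458 + \left(99 - 72\right)}{\left(\left(-2 + 1\right)^{2}\right)^{2} + 16823} = \frac{7458 + 27}{\left(\left(-1\right)^{2}\right)^{2} + 16823} = \frac{7485}{1^{2} + 16823} = \frac{7485}{1 + 16823} = \frac{7485}{16824} = 7485 \cdot \frac{1}{16824} = \frac{2495}{5608}$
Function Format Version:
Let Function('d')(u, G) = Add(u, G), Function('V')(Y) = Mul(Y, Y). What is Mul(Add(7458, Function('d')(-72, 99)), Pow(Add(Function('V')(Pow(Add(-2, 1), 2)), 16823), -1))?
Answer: Rational(2495, 5608) ≈ 0.44490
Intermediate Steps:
Function('V')(Y) = Pow(Y, 2)
Function('d')(u, G) = Add(G, u)
Mul(Add(7458, Function('d')(-72, 99)), Pow(Add(Function('V')(Pow(Add(-2, 1), 2)), 16823), -1)) = Mul(Add(7458, Add(99, -72)), Pow(Add(Pow(Pow(Add(-2, 1), 2), 2), 16823), -1)) = Mul(Add(7458, 27), Pow(Add(Pow(Pow(-1, 2), 2), 16823), -1)) = Mul(7485, Pow(Add(Pow(1, 2), 16823), -1)) = Mul(7485, Pow(Add(1, 16823), -1)) = Mul(7485, Pow(16824, -1)) = Mul(7485, Rational(1, 16824)) = Rational(2495, 5608)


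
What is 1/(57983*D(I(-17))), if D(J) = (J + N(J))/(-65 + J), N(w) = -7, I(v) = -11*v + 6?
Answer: 64/5392419 ≈ 1.1869e-5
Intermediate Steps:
I(v) = 6 - 11*v
D(J) = (-7 + J)/(-65 + J) (D(J) = (J - 7)/(-65 + J) = (-7 + J)/(-65 + J))
1/(57983*D(I(-17))) = 1/(57983*(((-7 + (6 - 11*(-17)))/(-65 + (6 - 11*(-17)))))) = 1/(57983*(((-7 + (6 + 187))/(-65 + (6 + 187))))) = 1/(57983*(((-7 + 193)/(-65 + 193)))) = 1/(57983*((186/128))) = 1/(57983*(((1/128)*186))) = 1/(57983*(93/64)) = (1/57983)*(64/93) = 64/5392419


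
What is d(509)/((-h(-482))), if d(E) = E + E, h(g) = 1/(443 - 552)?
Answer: 110962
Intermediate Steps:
h(g) = -1/109 (h(g) = 1/(-109) = -1/109)
d(E) = 2*E
d(509)/((-h(-482))) = (2*509)/((-1*(-1/109))) = 1018/(1/109) = 1018*109 = 110962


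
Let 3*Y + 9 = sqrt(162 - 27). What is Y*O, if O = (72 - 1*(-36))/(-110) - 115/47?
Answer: 26589/2585 - 8863*sqrt(15)/2585 ≈ -2.9931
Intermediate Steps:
Y = -3 + sqrt(15) (Y = -3 + sqrt(162 - 27)/3 = -3 + sqrt(135)/3 = -3 + (3*sqrt(15))/3 = -3 + sqrt(15) ≈ 0.87298)
O = -8863/2585 (O = (72 + 36)*(-1/110) - 115*1/47 = 108*(-1/110) - 115/47 = -54/55 - 115/47 = -8863/2585 ≈ -3.4286)
Y*O = (-3 + sqrt(15))*(-8863/2585) = 26589/2585 - 8863*sqrt(15)/2585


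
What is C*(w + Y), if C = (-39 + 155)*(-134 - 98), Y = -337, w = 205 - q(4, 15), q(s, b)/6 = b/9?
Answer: 3821504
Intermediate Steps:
q(s, b) = 2*b/3 (q(s, b) = 6*(b/9) = 2*b/3)
w = 195 (w = 205 - 2*15/3 = 205 - 1*10 = 205 - 10 = 195)
C = -26912 (C = 116*(-232) = -26912)
C*(w + Y) = -26912*(195 - 337) = -26912*(-142) = 3821504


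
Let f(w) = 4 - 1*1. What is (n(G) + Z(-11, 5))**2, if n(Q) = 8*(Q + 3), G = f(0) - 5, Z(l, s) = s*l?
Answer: 2209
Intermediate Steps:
Z(l, s) = l*s
f(w) = 3 (f(w) = 4 - 1 = 3)
G = -2 (G = 3 - 5 = -2)
n(Q) = 24 + 8*Q (n(Q) = 8*(3 + Q) = 24 + 8*Q)
(n(G) + Z(-11, 5))**2 = ((24 + 8*(-2)) - 11*5)**2 = ((24 - 16) - 55)**2 = (8 - 55)**2 = (-47)**2 = 2209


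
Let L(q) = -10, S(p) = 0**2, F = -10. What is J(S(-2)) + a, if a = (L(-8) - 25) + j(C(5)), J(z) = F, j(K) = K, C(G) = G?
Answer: -40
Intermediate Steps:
S(p) = 0
J(z) = -10
a = -30 (a = (-10 - 25) + 5 = -35 + 5 = -30)
J(S(-2)) + a = -10 - 30 = -40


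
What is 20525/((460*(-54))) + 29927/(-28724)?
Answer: -66647339/35675208 ≈ -1.8682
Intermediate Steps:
20525/((460*(-54))) + 29927/(-28724) = 20525/(-24840) + 29927*(-1/28724) = 20525*(-1/24840) - 29927/28724 = -4105/4968 - 29927/28724 = -66647339/35675208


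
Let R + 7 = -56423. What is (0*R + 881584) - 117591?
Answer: 763993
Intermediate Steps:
R = -56430 (R = -7 - 56423 = -56430)
(0*R + 881584) - 117591 = (0*(-56430) + 881584) - 117591 = (0 + 881584) - 117591 = 881584 - 117591 = 763993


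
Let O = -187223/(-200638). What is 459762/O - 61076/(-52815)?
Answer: 4871969567391088/9888182745 ≈ 4.9271e+5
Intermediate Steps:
O = 187223/200638 (O = -187223*(-1/200638) = 187223/200638 ≈ 0.93314)
459762/O - 61076/(-52815) = 459762/(187223/200638) - 61076/(-52815) = 459762*(200638/187223) - 61076*(-1/52815) = 92245728156/187223 + 61076/52815 = 4871969567391088/9888182745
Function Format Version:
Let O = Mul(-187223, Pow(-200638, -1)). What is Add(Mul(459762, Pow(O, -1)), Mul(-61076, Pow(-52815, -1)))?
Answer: Rational(4871969567391088, 9888182745) ≈ 4.9271e+5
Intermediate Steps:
O = Rational(187223, 200638) (O = Mul(-187223, Rational(-1, 200638)) = Rational(187223, 200638) ≈ 0.93314)
Add(Mul(459762, Pow(O, -1)), Mul(-61076, Pow(-52815, -1))) = Add(Mul(459762, Pow(Rational(187223, 200638), -1)), Mul(-61076, Pow(-52815, -1))) = Add(Mul(459762, Rational(200638, 187223)), Mul(-61076, Rational(-1, 52815))) = Add(Rational(92245728156, 187223), Rational(61076, 52815)) = Rational(4871969567391088, 9888182745)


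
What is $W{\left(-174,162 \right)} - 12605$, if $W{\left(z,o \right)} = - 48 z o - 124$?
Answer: $1340295$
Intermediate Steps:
$W{\left(z,o \right)} = -124 - 48 o z$ ($W{\left(z,o \right)} = - 48 o z - 124 = -124 - 48 o z$)
$W{\left(-174,162 \right)} - 12605 = \left(-124 - 7776 \left(-174\right)\right) - 12605 = \left(-124 + 1353024\right) - 12605 = 1352900 - 12605 = 1340295$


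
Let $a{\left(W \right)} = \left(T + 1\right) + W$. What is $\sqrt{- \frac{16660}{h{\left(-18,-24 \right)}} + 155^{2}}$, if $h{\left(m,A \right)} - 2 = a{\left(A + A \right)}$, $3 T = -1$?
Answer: $\frac{\sqrt{97570}}{2} \approx 156.18$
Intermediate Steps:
$T = - \frac{1}{3}$ ($T = \frac{1}{3} \left(-1\right) = - \frac{1}{3} \approx -0.33333$)
$a{\left(W \right)} = \frac{2}{3} + W$ ($a{\left(W \right)} = \left(- \frac{1}{3} + 1\right) + W = \frac{2}{3} + W$)
$h{\left(m,A \right)} = \frac{8}{3} + 2 A$ ($h{\left(m,A \right)} = 2 + \left(\frac{2}{3} + \left(A + A\right)\right) = 2 + \left(\frac{2}{3} + 2 A\right) = \frac{8}{3} + 2 A$)
$\sqrt{- \frac{16660}{h{\left(-18,-24 \right)}} + 155^{2}} = \sqrt{- \frac{16660}{\frac{8}{3} + 2 \left(-24\right)} + 155^{2}} = \sqrt{- \frac{16660}{\frac{8}{3} - 48} + 24025} = \sqrt{- \frac{16660}{- \frac{136}{3}} + 24025} = \sqrt{\left(-16660\right) \left(- \frac{3}{136}\right) + 24025} = \sqrt{\frac{735}{2} + 24025} = \sqrt{\frac{48785}{2}} = \frac{\sqrt{97570}}{2}$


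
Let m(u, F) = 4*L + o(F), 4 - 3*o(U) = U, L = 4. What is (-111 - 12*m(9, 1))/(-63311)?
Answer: 315/63311 ≈ 0.0049754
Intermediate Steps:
o(U) = 4/3 - U/3
m(u, F) = 52/3 - F/3 (m(u, F) = 4*4 + (4/3 - F/3) = 16 + (4/3 - F/3) = 52/3 - F/3)
(-111 - 12*m(9, 1))/(-63311) = (-111 - 12*(52/3 - ⅓*1))/(-63311) = (-111 - 12*(52/3 - ⅓))*(-1/63311) = (-111 - 12*17)*(-1/63311) = (-111 - 204)*(-1/63311) = -315*(-1/63311) = 315/63311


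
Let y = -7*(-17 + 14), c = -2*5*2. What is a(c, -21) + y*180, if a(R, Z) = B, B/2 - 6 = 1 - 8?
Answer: 3778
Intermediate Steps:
B = -2 (B = 12 + 2*(1 - 8) = 12 + 2*(-7) = 12 - 14 = -2)
c = -20 (c = -10*2 = -20)
a(R, Z) = -2
y = 21 (y = -7*(-3) = 21)
a(c, -21) + y*180 = -2 + 21*180 = -2 + 3780 = 3778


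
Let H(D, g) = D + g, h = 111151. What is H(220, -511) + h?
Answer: 110860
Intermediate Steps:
H(220, -511) + h = (220 - 511) + 111151 = -291 + 111151 = 110860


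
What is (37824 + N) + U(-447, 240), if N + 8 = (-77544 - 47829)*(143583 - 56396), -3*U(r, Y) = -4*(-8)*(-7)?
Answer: -32792573581/3 ≈ -1.0931e+10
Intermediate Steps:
U(r, Y) = 224/3 (U(r, Y) = -(-4*(-8))*(-7)/3 = -32*(-7)/3 = -1/3*(-224) = 224/3)
N = -10930895759 (N = -8 + (-77544 - 47829)*(143583 - 56396) = -8 - 125373*87187 = -8 - 10930895751 = -10930895759)
(37824 + N) + U(-447, 240) = (37824 - 10930895759) + 224/3 = -10930857935 + 224/3 = -32792573581/3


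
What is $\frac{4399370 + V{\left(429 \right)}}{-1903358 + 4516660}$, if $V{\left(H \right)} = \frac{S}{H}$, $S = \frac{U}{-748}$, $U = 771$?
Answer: $\frac{470574212423}{279529235128} \approx 1.6835$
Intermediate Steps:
$S = - \frac{771}{748}$ ($S = \frac{771}{-748} = 771 \left(- \frac{1}{748}\right) = - \frac{771}{748} \approx -1.0307$)
$V{\left(H \right)} = - \frac{771}{748 H}$
$\frac{4399370 + V{\left(429 \right)}}{-1903358 + 4516660} = \frac{4399370 - \frac{771}{748 \cdot 429}}{-1903358 + 4516660} = \frac{4399370 - \frac{257}{106964}}{2613302} = \left(4399370 - \frac{257}{106964}\right) \frac{1}{2613302} = \frac{470574212423}{106964} \cdot \frac{1}{2613302} = \frac{470574212423}{279529235128}$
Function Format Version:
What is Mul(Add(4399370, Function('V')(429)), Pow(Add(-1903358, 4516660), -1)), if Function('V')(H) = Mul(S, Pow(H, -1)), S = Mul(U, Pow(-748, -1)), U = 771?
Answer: Rational(470574212423, 279529235128) ≈ 1.6835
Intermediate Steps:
S = Rational(-771, 748) (S = Mul(771, Pow(-748, -1)) = Mul(771, Rational(-1, 748)) = Rational(-771, 748) ≈ -1.0307)
Function('V')(H) = Mul(Rational(-771, 748), Pow(H, -1))
Mul(Add(4399370, Function('V')(429)), Pow(Add(-1903358, 4516660), -1)) = Mul(Add(4399370, Mul(Rational(-771, 748), Pow(429, -1))), Pow(Add(-1903358, 4516660), -1)) = Mul(Add(4399370, Mul(Rational(-771, 748), Rational(1, 429))), Pow(2613302, -1)) = Mul(Add(4399370, Rational(-257, 106964)), Rational(1, 2613302)) = Mul(Rational(470574212423, 106964), Rational(1, 2613302)) = Rational(470574212423, 279529235128)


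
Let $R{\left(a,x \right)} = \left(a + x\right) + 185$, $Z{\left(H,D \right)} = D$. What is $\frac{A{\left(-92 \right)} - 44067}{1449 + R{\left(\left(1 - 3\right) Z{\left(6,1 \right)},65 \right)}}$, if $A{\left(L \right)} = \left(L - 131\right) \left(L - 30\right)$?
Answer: $- \frac{16861}{1697} \approx -9.9358$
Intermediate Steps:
$R{\left(a,x \right)} = 185 + a + x$
$A{\left(L \right)} = \left(-131 + L\right) \left(-30 + L\right)$
$\frac{A{\left(-92 \right)} - 44067}{1449 + R{\left(\left(1 - 3\right) Z{\left(6,1 \right)},65 \right)}} = \frac{\left(3930 + \left(-92\right)^{2} - -14812\right) - 44067}{1449 + \left(185 + \left(1 - 3\right) 1 + 65\right)} = \frac{\left(3930 + 8464 + 14812\right) - 44067}{1449 + \left(185 - 2 + 65\right)} = \frac{27206 - 44067}{1449 + \left(185 - 2 + 65\right)} = - \frac{16861}{1449 + 248} = - \frac{16861}{1697}$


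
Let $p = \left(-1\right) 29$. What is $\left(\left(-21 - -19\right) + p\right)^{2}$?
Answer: $961$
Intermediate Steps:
$p = -29$
$\left(\left(-21 - -19\right) + p\right)^{2} = \left(\left(-21 - -19\right) - 29\right)^{2} = \left(\left(-21 + 19\right) - 29\right)^{2} = \left(-2 - 29\right)^{2} = \left(-31\right)^{2} = 961$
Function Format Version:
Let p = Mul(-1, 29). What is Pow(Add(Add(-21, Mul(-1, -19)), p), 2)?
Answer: 961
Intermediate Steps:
p = -29
Pow(Add(Add(-21, Mul(-1, -19)), p), 2) = Pow(Add(Add(-21, Mul(-1, -19)), -29), 2) = Pow(Add(Add(-21, 19), -29), 2) = Pow(Add(-2, -29), 2) = Pow(-31, 2) = 961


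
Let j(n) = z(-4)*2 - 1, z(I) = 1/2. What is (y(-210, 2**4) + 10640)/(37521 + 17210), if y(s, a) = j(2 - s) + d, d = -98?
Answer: 10542/54731 ≈ 0.19261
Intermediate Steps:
z(I) = 1/2
j(n) = 0 (j(n) = (1/2)*2 - 1 = 1 - 1 = 0)
y(s, a) = -98 (y(s, a) = 0 - 98 = -98)
(y(-210, 2**4) + 10640)/(37521 + 17210) = (-98 + 10640)/(37521 + 17210) = 10542/54731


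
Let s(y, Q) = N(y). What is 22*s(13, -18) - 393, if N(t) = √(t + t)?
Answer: -393 + 22*√26 ≈ -280.82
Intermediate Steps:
N(t) = √2*√t (N(t) = √(2*t) = √2*√t)
s(y, Q) = √2*√y
22*s(13, -18) - 393 = 22*(√2*√13) - 393 = 22*√26 - 393 = -393 + 22*√26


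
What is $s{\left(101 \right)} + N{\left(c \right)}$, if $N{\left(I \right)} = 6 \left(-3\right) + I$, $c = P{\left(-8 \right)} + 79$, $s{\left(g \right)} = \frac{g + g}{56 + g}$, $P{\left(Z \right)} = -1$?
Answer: $\frac{9622}{157} \approx 61.287$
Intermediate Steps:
$s{\left(g \right)} = \frac{2 g}{56 + g}$
$c = 78$ ($c = -1 + 79 = 78$)
$N{\left(I \right)} = -18 + I$
$s{\left(101 \right)} + N{\left(c \right)} = 2 \cdot 101 \frac{1}{56 + 101} + \left(-18 + 78\right) = 2 \cdot 101 \cdot \frac{1}{157} + 60 = \frac{202}{157} + 60 = \frac{9622}{157}$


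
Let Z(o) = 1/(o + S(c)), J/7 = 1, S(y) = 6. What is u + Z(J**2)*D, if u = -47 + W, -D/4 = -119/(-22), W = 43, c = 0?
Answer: -2658/605 ≈ -4.3934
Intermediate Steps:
J = 7 (J = 7*1 = 7)
D = -238/11 (D = -(-476)/(-22) = -(-476)*(-1)/22 = -4*119/22 = -238/11 ≈ -21.636)
Z(o) = 1/(6 + o) (Z(o) = 1/(o + 6) = 1/(6 + o))
u = -4 (u = -47 + 43 = -4)
u + Z(J**2)*D = -4 - 238/11/(6 + 7**2) = -4 - 238/11/(6 + 49) = -4 - 238/11/55 = -4 + (1/55)*(-238/11) = -4 - 238/605 = -2658/605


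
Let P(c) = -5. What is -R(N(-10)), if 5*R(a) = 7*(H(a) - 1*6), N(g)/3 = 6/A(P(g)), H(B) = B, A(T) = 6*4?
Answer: 147/20 ≈ 7.3500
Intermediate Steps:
A(T) = 24
N(g) = ¾ (N(g) = 3*(6/24) = 3*(6*(1/24)) = 3*(¼) = ¾)
R(a) = -42/5 + 7*a/5 (R(a) = (7*(a - 1*6))/5 = (7*(a - 6))/5 = (7*(-6 + a))/5 = (-42 + 7*a)/5 = -42/5 + 7*a/5)
-R(N(-10)) = -(-42/5 + (7/5)*(¾)) = -(-42/5 + 21/20) = -1*(-147/20) = 147/20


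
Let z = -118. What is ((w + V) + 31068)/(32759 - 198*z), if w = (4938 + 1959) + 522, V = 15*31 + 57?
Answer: 39009/56123 ≈ 0.69506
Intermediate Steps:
V = 522 (V = 465 + 57 = 522)
w = 7419 (w = 6897 + 522 = 7419)
((w + V) + 31068)/(32759 - 198*z) = ((7419 + 522) + 31068)/(32759 - 198*(-118)) = (7941 + 31068)/(32759 + 23364) = 39009/56123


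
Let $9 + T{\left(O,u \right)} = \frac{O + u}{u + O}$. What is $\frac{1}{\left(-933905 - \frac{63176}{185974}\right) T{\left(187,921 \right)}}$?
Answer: $\frac{92987}{694728446584} \approx 1.3385 \cdot 10^{-7}$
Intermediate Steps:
$T{\left(O,u \right)} = -8$ ($T{\left(O,u \right)} = -9 + \frac{O + u}{u + O} = -9 + \frac{O + u}{O + u} = -9 + 1 = -8$)
$\frac{1}{\left(-933905 - \frac{63176}{185974}\right) T{\left(187,921 \right)}} = \frac{1}{\left(-933905 - \frac{63176}{185974}\right) \left(-8\right)} = \frac{1}{-933905 - \frac{31588}{92987}} \left(- \frac{1}{8}\right) = \frac{1}{- \frac{86841055823}{92987}} \left(- \frac{1}{8}\right) = \left(- \frac{92987}{86841055823}\right) \left(- \frac{1}{8}\right) = \frac{92987}{694728446584}$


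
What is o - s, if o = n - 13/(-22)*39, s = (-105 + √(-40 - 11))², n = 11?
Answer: -240679/22 + 210*I*√51 ≈ -10940.0 + 1499.7*I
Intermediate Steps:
s = (-105 + I*√51)² (s = (-105 + √(-51))² = (-105 + I*√51)² ≈ 10974.0 - 1499.7*I)
o = 749/22 (o = 11 - 13/(-22)*39 = 11 - 13*(-1/22)*39 = 11 + (13/22)*39 = 11 + 507/22 = 749/22 ≈ 34.045)
o - s = 749/22 - (105 - I*√51)²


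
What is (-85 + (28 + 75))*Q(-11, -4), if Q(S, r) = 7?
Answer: 126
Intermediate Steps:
(-85 + (28 + 75))*Q(-11, -4) = (-85 + (28 + 75))*7 = (-85 + 103)*7 = 18*7 = 126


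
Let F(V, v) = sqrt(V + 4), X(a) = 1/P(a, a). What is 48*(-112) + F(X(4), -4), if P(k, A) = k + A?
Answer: -5376 + sqrt(66)/4 ≈ -5374.0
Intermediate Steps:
P(k, A) = A + k
X(a) = 1/(2*a) (X(a) = 1/(a + a) = 1/(2*a))
F(V, v) = sqrt(4 + V)
48*(-112) + F(X(4), -4) = 48*(-112) + sqrt(4 + (1/2)/4) = -5376 + sqrt(4 + (1/2)*(1/4)) = -5376 + sqrt(4 + 1/8) = -5376 + sqrt(33/8) = -5376 + sqrt(66)/4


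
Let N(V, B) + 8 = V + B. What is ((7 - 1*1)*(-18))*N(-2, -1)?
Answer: 1188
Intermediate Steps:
N(V, B) = -8 + B + V (N(V, B) = -8 + (V + B) = -8 + (B + V) = -8 + B + V)
((7 - 1*1)*(-18))*N(-2, -1) = ((7 - 1*1)*(-18))*(-8 - 1 - 2) = ((7 - 1)*(-18))*(-11) = (6*(-18))*(-11) = -108*(-11) = 1188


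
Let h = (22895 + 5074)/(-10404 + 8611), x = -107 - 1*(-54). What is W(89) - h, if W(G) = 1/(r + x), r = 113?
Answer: 1679933/107580 ≈ 15.616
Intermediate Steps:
x = -53 (x = -107 + 54 = -53)
h = -27969/1793 (h = 27969/(-1793) = 27969*(-1/1793) = -27969/1793 ≈ -15.599)
W(G) = 1/60 (W(G) = 1/(113 - 53) = 1/60)
W(89) - h = 1/60 - 1*(-27969/1793) = 1/60 + 27969/1793 = 1679933/107580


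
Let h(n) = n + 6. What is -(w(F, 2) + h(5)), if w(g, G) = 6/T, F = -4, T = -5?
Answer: -49/5 ≈ -9.8000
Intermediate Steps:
h(n) = 6 + n
w(g, G) = -6/5 (w(g, G) = 6/(-5) = 6*(-⅕) = -6/5)
-(w(F, 2) + h(5)) = -(-6/5 + (6 + 5)) = -(-6/5 + 11) = -1*49/5 = -49/5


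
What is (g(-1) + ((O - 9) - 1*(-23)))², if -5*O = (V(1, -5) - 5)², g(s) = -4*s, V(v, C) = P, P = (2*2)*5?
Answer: 729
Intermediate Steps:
P = 20 (P = 4*5 = 20)
V(v, C) = 20
O = -45 (O = -(20 - 5)²/5 = -⅕*15² = -⅕*225 = -45)
(g(-1) + ((O - 9) - 1*(-23)))² = (-4*(-1) + ((-45 - 9) - 1*(-23)))² = (4 + (-54 + 23))² = (4 - 31)² = (-27)² = 729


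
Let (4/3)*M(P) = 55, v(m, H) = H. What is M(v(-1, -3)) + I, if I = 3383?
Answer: 13697/4 ≈ 3424.3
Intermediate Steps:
M(P) = 165/4 (M(P) = (¾)*55 = 165/4)
M(v(-1, -3)) + I = 165/4 + 3383 = 13697/4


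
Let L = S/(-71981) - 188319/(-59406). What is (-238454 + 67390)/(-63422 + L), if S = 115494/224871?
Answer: 18276698661141532976/6775749689434417603 ≈ 2.6974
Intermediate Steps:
S = 38498/74957 (S = 115494*(1/224871) = 38498/74957 ≈ 0.51360)
L = 338689692215145/106841291336234 (L = (38498/74957)/(-71981) - 188319/(-59406) = (38498/74957)*(-1/71981) - 188319*(-1/59406) = -38498/5395479817 + 62773/19802 = 338689692215145/106841291336234 ≈ 3.1700)
(-238454 + 67390)/(-63422 + L) = (-238454 + 67390)/(-63422 + 338689692215145/106841291336234) = -171064/(-6775749689434417603/106841291336234) = -171064*(-106841291336234/6775749689434417603) = 18276698661141532976/6775749689434417603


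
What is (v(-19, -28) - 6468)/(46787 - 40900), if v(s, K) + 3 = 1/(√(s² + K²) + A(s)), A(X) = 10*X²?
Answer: -16864661239/15342646417 - √1145/76713232085 ≈ -1.0992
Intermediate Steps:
v(s, K) = -3 + 1/(√(K² + s²) + 10*s²) (v(s, K) = -3 + 1/(√(s² + K²) + 10*s²) = -3 + 1/(√(K² + s²) + 10*s²))
(v(-19, -28) - 6468)/(46787 - 40900) = ((1 - 30*(-19)² - 3*√((-28)² + (-19)²))/(√((-28)² + (-19)²) + 10*(-19)²) - 6468)/(46787 - 40900) = ((1 - 30*361 - 3*√(784 + 361))/(√(784 + 361) + 10*361) - 6468)/5887 = ((1 - 10830 - 3*√1145)/(√1145 + 3610) - 6468)*(1/5887) = ((-10829 - 3*√1145)/(3610 + √1145) - 6468)*(1/5887) = (-6468 + (-10829 - 3*√1145)/(3610 + √1145))*(1/5887) = -924/841 + (-10829 - 3*√1145)/(5887*(3610 + √1145))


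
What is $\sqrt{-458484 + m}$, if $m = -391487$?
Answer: $i \sqrt{849971} \approx 921.94 i$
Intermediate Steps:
$\sqrt{-458484 + m} = \sqrt{-458484 - 391487} = \sqrt{-849971} = i \sqrt{849971}$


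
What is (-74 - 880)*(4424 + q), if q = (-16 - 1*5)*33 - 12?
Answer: -3547926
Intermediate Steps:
q = -705 (q = (-16 - 5)*33 - 12 = -21*33 - 12 = -693 - 12 = -705)
(-74 - 880)*(4424 + q) = (-74 - 880)*(4424 - 705) = -954*3719 = -3547926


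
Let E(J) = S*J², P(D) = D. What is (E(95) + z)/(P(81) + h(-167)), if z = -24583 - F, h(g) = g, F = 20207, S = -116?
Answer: 545845/43 ≈ 12694.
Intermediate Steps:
E(J) = -116*J²
z = -44790 (z = -24583 - 1*20207 = -24583 - 20207 = -44790)
(E(95) + z)/(P(81) + h(-167)) = (-116*95² - 44790)/(81 - 167) = (-116*9025 - 44790)/(-86) = (-1046900 - 44790)*(-1/86) = -1091690*(-1/86) = 545845/43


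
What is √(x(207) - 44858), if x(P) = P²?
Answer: 7*I*√41 ≈ 44.822*I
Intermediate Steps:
√(x(207) - 44858) = √(207² - 44858) = √(42849 - 44858) = √(-2009) = 7*I*√41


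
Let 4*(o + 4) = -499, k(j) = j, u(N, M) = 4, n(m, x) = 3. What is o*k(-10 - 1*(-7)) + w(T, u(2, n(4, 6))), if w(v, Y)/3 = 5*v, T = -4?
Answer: 1305/4 ≈ 326.25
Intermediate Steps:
w(v, Y) = 15*v (w(v, Y) = 3*(5*v) = 15*v)
o = -515/4 (o = -4 + (¼)*(-499) = -4 - 499/4 = -515/4 ≈ -128.75)
o*k(-10 - 1*(-7)) + w(T, u(2, n(4, 6))) = -515*(-10 - 1*(-7))/4 + 15*(-4) = -515*(-10 + 7)/4 - 60 = -515/4*(-3) - 60 = 1545/4 - 60 = 1305/4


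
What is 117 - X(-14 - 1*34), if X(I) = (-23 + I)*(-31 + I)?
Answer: -5492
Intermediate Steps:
X(I) = (-31 + I)*(-23 + I)
117 - X(-14 - 1*34) = 117 - (713 + (-14 - 1*34)² - 54*(-14 - 1*34)) = 117 - (713 + (-14 - 34)² - 54*(-14 - 34)) = 117 - (713 + (-48)² - 54*(-48)) = 117 - (713 + 2304 + 2592) = 117 - 1*5609 = 117 - 5609 = -5492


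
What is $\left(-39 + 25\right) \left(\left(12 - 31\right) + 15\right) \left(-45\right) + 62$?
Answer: $-2458$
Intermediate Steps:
$\left(-39 + 25\right) \left(\left(12 - 31\right) + 15\right) \left(-45\right) + 62 = - 14 \left(\left(12 - 31\right) + 15\right) \left(-45\right) + 62 = - 14 \left(-19 + 15\right) \left(-45\right) + 62 = \left(-14\right) \left(-4\right) \left(-45\right) + 62 = 56 \left(-45\right) + 62 = -2520 + 62 = -2458$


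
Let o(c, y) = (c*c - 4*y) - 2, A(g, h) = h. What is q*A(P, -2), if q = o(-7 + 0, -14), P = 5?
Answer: -206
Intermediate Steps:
o(c, y) = -2 + c² - 4*y (o(c, y) = (c² - 4*y) - 2 = -2 + c² - 4*y)
q = 103 (q = -2 + (-7 + 0)² - 4*(-14) = -2 + (-7)² + 56 = -2 + 49 + 56 = 103)
q*A(P, -2) = 103*(-2) = -206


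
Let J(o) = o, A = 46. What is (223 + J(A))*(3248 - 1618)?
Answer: 438470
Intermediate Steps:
(223 + J(A))*(3248 - 1618) = (223 + 46)*(3248 - 1618) = 269*1630 = 438470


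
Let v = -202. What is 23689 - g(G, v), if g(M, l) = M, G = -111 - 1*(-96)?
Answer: 23704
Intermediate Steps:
G = -15 (G = -111 + 96 = -15)
23689 - g(G, v) = 23689 - 1*(-15) = 23689 + 15 = 23704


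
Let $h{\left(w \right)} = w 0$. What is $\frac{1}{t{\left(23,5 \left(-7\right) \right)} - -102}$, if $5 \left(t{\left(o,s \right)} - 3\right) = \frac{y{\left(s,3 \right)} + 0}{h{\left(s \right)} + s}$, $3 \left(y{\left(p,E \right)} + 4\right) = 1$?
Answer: $\frac{525}{55136} \approx 0.0095219$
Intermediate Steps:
$h{\left(w \right)} = 0$
$y{\left(p,E \right)} = - \frac{11}{3}$ ($y{\left(p,E \right)} = -4 + \frac{1}{3} \cdot 1 = -4 + \frac{1}{3} = - \frac{11}{3}$)
$t{\left(o,s \right)} = 3 - \frac{11}{15 s}$ ($t{\left(o,s \right)} = 3 + \frac{\left(- \frac{11}{3} + 0\right) \frac{1}{0 + s}}{5} = 3 + \frac{\left(- \frac{11}{3}\right) \frac{1}{s}}{5} = 3 - \frac{11}{15 s}$)
$\frac{1}{t{\left(23,5 \left(-7\right) \right)} - -102} = \frac{1}{\left(3 - \frac{11}{15 \cdot 5 \left(-7\right)}\right) - -102} = \frac{1}{\left(3 - \frac{11}{15 \left(-35\right)}\right) + 102} = \frac{1}{\left(3 - - \frac{11}{525}\right) + 102} = \frac{1}{\left(3 + \frac{11}{525}\right) + 102} = \frac{1}{\frac{1586}{525} + 102} = \frac{1}{\frac{55136}{525}} = \frac{525}{55136}$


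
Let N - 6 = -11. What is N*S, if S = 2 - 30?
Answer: 140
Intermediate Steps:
S = -28
N = -5 (N = 6 - 11 = -5)
N*S = -5*(-28) = 140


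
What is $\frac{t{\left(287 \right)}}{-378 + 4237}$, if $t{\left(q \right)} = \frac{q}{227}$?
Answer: $\frac{287}{875993} \approx 0.00032763$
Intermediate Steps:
$t{\left(q \right)} = \frac{q}{227}$ ($t{\left(q \right)} = q \frac{1}{227} = \frac{q}{227}$)
$\frac{t{\left(287 \right)}}{-378 + 4237} = \frac{\frac{1}{227} \cdot 287}{-378 + 4237} = \frac{287}{227 \cdot 3859} = \frac{287}{227} \cdot \frac{1}{3859} = \frac{287}{875993}$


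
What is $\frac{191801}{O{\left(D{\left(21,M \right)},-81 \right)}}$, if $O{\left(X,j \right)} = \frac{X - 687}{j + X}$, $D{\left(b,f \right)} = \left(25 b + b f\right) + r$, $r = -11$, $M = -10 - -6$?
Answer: $- \frac{66938549}{257} \approx -2.6046 \cdot 10^{5}$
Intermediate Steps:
$M = -4$ ($M = -10 + 6 = -4$)
$D{\left(b,f \right)} = -11 + 25 b + b f$ ($D{\left(b,f \right)} = \left(25 b + b f\right) - 11 = -11 + 25 b + b f$)
$O{\left(X,j \right)} = \frac{-687 + X}{X + j}$
$\frac{191801}{O{\left(D{\left(21,M \right)},-81 \right)}} = \frac{191801}{\frac{1}{\left(-11 + 25 \cdot 21 + 21 \left(-4\right)\right) - 81} \left(-687 + \left(-11 + 25 \cdot 21 + 21 \left(-4\right)\right)\right)} = \frac{191801}{\frac{1}{\left(-11 + 525 - 84\right) - 81} \left(-687 - -430\right)} = \frac{191801}{\frac{1}{430 - 81} \left(-687 + 430\right)} = \frac{191801}{\frac{1}{349} \left(-257\right)} = \frac{191801}{- \frac{257}{349}} = 191801 \left(- \frac{349}{257}\right) = - \frac{66938549}{257}$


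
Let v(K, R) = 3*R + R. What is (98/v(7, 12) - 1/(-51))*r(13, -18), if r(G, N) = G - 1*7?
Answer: 841/68 ≈ 12.368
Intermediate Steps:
v(K, R) = 4*R
r(G, N) = -7 + G (r(G, N) = G - 7 = -7 + G)
(98/v(7, 12) - 1/(-51))*r(13, -18) = (98/((4*12)) - 1/(-51))*(-7 + 13) = (98/48 - 1*(-1/51))*6 = (98*(1/48) + 1/51)*6 = (49/24 + 1/51)*6 = (841/408)*6 = 841/68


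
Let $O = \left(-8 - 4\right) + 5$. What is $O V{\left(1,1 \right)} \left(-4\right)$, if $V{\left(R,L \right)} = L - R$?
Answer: $0$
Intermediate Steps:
$O = -7$ ($O = -12 + 5 = -7$)
$O V{\left(1,1 \right)} \left(-4\right) = - 7 \left(1 - 1\right) \left(-4\right) = \left(-7\right) 0 \left(-4\right) = 0 \left(-4\right) = 0$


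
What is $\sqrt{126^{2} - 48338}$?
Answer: $i \sqrt{32462} \approx 180.17 i$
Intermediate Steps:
$\sqrt{126^{2} - 48338} = \sqrt{15876 - 48338} = \sqrt{-32462} = i \sqrt{32462}$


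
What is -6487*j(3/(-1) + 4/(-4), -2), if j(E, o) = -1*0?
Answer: 0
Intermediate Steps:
j(E, o) = 0
-6487*j(3/(-1) + 4/(-4), -2) = -6487*0 = 0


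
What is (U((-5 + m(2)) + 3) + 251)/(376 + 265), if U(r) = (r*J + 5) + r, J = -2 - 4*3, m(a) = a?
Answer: 256/641 ≈ 0.39938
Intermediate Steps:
J = -14 (J = -2 - 12 = -14)
U(r) = 5 - 13*r (U(r) = (r*(-14) + 5) + r = (-14*r + 5) + r = (5 - 14*r) + r = 5 - 13*r)
(U((-5 + m(2)) + 3) + 251)/(376 + 265) = ((5 - 13*((-5 + 2) + 3)) + 251)/(376 + 265) = ((5 - 13*(-3 + 3)) + 251)/641 = ((5 - 13*0) + 251)*(1/641) = ((5 + 0) + 251)*(1/641) = (5 + 251)*(1/641) = 256*(1/641) = 256/641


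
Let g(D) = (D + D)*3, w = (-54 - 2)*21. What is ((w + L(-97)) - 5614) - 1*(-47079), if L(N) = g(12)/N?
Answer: 3907961/97 ≈ 40288.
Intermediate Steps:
w = -1176 (w = -56*21 = -1176)
g(D) = 6*D (g(D) = (2*D)*3 = 6*D)
L(N) = 72/N (L(N) = (6*12)/N = 72/N)
((w + L(-97)) - 5614) - 1*(-47079) = ((-1176 + 72/(-97)) - 5614) - 1*(-47079) = ((-1176 + 72*(-1/97)) - 5614) + 47079 = ((-1176 - 72/97) - 5614) + 47079 = (-114144/97 - 5614) + 47079 = -658702/97 + 47079 = 3907961/97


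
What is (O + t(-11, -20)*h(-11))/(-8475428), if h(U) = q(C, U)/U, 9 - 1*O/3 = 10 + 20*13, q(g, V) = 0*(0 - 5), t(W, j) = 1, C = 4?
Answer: 783/8475428 ≈ 9.2385e-5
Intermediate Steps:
q(g, V) = 0 (q(g, V) = 0*(-5) = 0)
O = -783 (O = 27 - 3*(10 + 20*13) = 27 - 3*(10 + 260) = 27 - 3*270 = 27 - 810 = -783)
h(U) = 0 (h(U) = 0/U = 0)
(O + t(-11, -20)*h(-11))/(-8475428) = (-783 + 1*0)/(-8475428) = (-783 + 0)*(-1/8475428) = -783*(-1/8475428) = 783/8475428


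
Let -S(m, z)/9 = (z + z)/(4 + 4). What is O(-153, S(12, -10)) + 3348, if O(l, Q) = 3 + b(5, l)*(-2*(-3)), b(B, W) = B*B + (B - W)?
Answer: 4449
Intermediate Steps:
b(B, W) = B + B**2 - W (b(B, W) = B**2 + (B - W) = B + B**2 - W)
S(m, z) = -9*z/4 (S(m, z) = -9*(z + z)/(4 + 4) = -9*2*z/8 = -9*z/4)
O(l, Q) = 183 - 6*l (O(l, Q) = 3 + (5 + 5**2 - l)*(-2*(-3)) = 3 + (5 + 25 - l)*6 = 3 + (30 - l)*6 = 3 + (180 - 6*l) = 183 - 6*l)
O(-153, S(12, -10)) + 3348 = (183 - 6*(-153)) + 3348 = (183 + 918) + 3348 = 1101 + 3348 = 4449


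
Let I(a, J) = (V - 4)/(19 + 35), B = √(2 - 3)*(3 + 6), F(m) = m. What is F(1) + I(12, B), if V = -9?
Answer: 41/54 ≈ 0.75926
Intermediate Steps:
B = 9*I (B = √(-1)*9 = I*9 = 9*I ≈ 9.0*I)
I(a, J) = -13/54 (I(a, J) = (-9 - 4)/(19 + 35) = -13/54)
F(1) + I(12, B) = 1 - 13/54 = 41/54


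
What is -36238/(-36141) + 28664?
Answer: 1035981862/36141 ≈ 28665.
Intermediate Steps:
-36238/(-36141) + 28664 = -36238*(-1/36141) + 28664 = 36238/36141 + 28664 = 1035981862/36141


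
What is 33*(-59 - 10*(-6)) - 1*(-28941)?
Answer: 28974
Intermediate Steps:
33*(-59 - 10*(-6)) - 1*(-28941) = 33*(-59 + 60) + 28941 = 33*1 + 28941 = 33 + 28941 = 28974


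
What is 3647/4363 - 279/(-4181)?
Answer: 16465384/18241703 ≈ 0.90262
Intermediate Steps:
3647/4363 - 279/(-4181) = 3647*(1/4363) - 279*(-1/4181) = 3647/4363 + 279/4181 = 16465384/18241703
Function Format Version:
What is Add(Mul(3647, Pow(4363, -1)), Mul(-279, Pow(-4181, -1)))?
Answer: Rational(16465384, 18241703) ≈ 0.90262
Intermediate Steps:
Add(Mul(3647, Pow(4363, -1)), Mul(-279, Pow(-4181, -1))) = Add(Mul(3647, Rational(1, 4363)), Mul(-279, Rational(-1, 4181))) = Add(Rational(3647, 4363), Rational(279, 4181)) = Rational(16465384, 18241703)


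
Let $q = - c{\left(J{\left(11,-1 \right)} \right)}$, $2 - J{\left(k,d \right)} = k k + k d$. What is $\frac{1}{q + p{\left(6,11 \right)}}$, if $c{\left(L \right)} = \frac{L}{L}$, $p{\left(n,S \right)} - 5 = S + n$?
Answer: $\frac{1}{21} \approx 0.047619$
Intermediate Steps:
$p{\left(n,S \right)} = 5 + S + n$ ($p{\left(n,S \right)} = 5 + \left(S + n\right) = 5 + S + n$)
$J{\left(k,d \right)} = 2 - k^{2} - d k$ ($J{\left(k,d \right)} = 2 - \left(k k + k d\right) = 2 - \left(k^{2} + d k\right) = 2 - k^{2} - d k$)
$c{\left(L \right)} = 1$
$q = -1$ ($q = \left(-1\right) 1 = -1$)
$\frac{1}{q + p{\left(6,11 \right)}} = \frac{1}{-1 + \left(5 + 11 + 6\right)} = \frac{1}{-1 + 22} = \frac{1}{21}$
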